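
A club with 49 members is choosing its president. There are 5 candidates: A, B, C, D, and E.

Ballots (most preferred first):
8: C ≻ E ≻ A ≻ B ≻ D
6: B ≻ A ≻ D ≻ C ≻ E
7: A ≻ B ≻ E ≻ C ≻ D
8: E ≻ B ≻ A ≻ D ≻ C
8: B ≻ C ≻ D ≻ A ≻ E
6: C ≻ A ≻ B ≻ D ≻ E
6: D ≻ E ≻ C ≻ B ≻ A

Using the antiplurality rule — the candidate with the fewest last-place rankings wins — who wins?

Last-place votes: A 6, B 0, C 8, D 15, E 20.

B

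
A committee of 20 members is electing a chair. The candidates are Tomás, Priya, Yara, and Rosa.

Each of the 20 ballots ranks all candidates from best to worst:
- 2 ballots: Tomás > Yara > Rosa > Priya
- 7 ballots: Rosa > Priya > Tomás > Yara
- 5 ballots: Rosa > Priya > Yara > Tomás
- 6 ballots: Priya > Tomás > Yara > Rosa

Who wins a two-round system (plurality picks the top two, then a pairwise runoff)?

Round 1 first-place votes: Tomás 2, Priya 6, Yara 0, Rosa 12. Rosa and Priya advance.
Runoff: Rosa is ranked above Priya on 14 ballots, Priya above Rosa on 6.

Rosa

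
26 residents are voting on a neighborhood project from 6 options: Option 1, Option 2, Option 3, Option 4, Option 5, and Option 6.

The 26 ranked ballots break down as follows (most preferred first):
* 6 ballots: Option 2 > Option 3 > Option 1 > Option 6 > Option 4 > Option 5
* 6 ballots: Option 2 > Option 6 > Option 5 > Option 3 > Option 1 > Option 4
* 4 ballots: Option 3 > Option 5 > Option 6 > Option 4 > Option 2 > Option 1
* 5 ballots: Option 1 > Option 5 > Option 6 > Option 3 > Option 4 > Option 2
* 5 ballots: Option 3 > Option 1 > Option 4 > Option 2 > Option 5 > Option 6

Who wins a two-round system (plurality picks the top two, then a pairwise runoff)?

Round 1 first-place votes: Option 1 5, Option 2 12, Option 3 9, Option 4 0, Option 5 0, Option 6 0. Option 2 and Option 3 advance.
Runoff: Option 2 is ranked above Option 3 on 12 ballots, Option 3 above Option 2 on 14.

Option 3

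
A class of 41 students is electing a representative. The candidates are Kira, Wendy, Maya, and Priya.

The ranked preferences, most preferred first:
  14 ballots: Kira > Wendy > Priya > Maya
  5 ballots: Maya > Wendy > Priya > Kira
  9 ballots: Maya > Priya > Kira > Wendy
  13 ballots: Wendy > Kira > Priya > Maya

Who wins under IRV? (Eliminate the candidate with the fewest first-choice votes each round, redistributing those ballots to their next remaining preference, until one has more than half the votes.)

Kira

Round 1: Kira 14, Wendy 13, Maya 14, Priya 0. Priya eliminated.
Round 2: Kira 14, Wendy 13, Maya 14. Wendy eliminated.
Round 3: Kira 27, Maya 14. Kira has a majority (≥21).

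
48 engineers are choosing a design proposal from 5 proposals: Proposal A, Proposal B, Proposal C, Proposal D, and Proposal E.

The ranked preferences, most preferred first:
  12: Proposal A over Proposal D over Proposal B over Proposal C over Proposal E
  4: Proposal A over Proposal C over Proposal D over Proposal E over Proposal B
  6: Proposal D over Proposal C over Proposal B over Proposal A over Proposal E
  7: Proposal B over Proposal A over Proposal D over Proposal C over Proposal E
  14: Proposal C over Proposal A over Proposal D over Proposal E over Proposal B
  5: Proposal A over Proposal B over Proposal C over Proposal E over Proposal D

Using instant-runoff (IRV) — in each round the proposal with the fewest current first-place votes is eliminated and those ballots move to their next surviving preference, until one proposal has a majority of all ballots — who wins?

Proposal A

Round 1: Proposal A 21, Proposal B 7, Proposal C 14, Proposal D 6, Proposal E 0. Proposal E eliminated.
Round 2: Proposal A 21, Proposal B 7, Proposal C 14, Proposal D 6. Proposal D eliminated.
Round 3: Proposal A 21, Proposal B 7, Proposal C 20. Proposal B eliminated.
Round 4: Proposal A 28, Proposal C 20. Proposal A has a majority (≥25).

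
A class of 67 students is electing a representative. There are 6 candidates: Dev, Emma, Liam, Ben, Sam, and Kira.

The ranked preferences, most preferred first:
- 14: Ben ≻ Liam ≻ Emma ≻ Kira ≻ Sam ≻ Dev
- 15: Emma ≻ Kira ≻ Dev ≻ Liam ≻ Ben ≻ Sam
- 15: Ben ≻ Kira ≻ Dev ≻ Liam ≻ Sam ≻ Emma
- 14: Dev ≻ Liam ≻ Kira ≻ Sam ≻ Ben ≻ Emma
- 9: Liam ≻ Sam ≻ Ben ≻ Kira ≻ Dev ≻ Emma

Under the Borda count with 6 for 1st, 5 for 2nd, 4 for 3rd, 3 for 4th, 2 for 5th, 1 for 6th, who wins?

Liam

Dev: 14×1 + 15×4 + 15×4 + 14×6 + 9×2 = 236
Emma: 14×4 + 15×6 + 15×1 + 14×1 + 9×1 = 184
Liam: 14×5 + 15×3 + 15×3 + 14×5 + 9×6 = 284
Ben: 14×6 + 15×2 + 15×6 + 14×2 + 9×4 = 268
Sam: 14×2 + 15×1 + 15×2 + 14×3 + 9×5 = 160
Kira: 14×3 + 15×5 + 15×5 + 14×4 + 9×3 = 275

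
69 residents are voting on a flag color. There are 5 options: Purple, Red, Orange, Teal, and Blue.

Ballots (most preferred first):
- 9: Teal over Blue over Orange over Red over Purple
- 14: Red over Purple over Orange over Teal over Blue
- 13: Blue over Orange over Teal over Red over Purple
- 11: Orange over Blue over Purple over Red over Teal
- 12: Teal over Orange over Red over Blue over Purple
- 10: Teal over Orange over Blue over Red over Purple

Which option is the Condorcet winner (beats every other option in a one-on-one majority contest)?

Orange

Orange vs Purple: 55–14
Orange vs Red: 55–14
Orange vs Teal: 38–31
Orange vs Blue: 47–22
Orange beats every other option.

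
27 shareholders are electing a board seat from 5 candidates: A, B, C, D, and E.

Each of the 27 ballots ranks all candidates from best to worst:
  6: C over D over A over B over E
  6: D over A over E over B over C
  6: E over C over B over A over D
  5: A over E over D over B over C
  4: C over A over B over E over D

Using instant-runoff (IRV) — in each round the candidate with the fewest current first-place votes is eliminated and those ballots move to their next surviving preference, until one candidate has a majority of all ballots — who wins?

E

Round 1: A 5, B 0, C 10, D 6, E 6. B eliminated.
Round 2: A 5, C 10, D 6, E 6. A eliminated.
Round 3: C 10, D 6, E 11. D eliminated.
Round 4: C 10, E 17. E has a majority (≥14).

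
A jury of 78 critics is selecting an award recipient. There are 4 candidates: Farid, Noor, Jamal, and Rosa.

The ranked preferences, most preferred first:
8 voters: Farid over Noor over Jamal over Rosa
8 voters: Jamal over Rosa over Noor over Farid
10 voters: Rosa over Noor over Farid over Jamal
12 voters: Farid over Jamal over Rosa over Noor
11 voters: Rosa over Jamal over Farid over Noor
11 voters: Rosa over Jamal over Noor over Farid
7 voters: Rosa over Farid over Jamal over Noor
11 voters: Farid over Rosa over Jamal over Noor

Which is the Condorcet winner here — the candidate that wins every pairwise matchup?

Rosa

Rosa vs Farid: 47–31
Rosa vs Noor: 70–8
Rosa vs Jamal: 50–28
Rosa beats every other candidate.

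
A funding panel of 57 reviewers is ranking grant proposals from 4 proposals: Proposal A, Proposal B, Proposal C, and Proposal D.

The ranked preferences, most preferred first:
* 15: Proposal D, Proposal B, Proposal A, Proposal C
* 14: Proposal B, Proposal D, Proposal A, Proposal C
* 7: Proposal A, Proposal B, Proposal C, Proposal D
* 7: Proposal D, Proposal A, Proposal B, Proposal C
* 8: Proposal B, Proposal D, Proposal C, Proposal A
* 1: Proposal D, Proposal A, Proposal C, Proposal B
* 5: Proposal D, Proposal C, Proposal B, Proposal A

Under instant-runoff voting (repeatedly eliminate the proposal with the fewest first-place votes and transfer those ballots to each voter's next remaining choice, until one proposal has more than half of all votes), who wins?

Round 1: Proposal A 7, Proposal B 22, Proposal C 0, Proposal D 28. Proposal C eliminated.
Round 2: Proposal A 7, Proposal B 22, Proposal D 28. Proposal A eliminated.
Round 3: Proposal B 29, Proposal D 28. Proposal B has a majority (≥29).

Proposal B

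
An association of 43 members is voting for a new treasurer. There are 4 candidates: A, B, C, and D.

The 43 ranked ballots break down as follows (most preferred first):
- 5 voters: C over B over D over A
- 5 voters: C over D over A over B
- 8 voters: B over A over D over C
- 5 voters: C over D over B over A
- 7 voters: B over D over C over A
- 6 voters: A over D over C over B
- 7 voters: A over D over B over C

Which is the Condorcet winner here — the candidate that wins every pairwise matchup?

D

D vs A: 22–21
D vs B: 23–20
D vs C: 28–15
D beats every other candidate.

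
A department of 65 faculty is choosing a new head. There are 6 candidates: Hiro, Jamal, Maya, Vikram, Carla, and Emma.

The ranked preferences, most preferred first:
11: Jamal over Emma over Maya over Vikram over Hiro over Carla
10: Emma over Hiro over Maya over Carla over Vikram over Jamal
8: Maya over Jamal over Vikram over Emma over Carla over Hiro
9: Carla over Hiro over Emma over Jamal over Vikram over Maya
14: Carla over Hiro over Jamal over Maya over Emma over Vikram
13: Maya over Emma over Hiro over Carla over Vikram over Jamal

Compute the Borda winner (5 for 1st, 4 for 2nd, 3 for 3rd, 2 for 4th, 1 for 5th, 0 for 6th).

Hiro: 11×1 + 10×4 + 8×0 + 9×4 + 14×4 + 13×3 = 182
Jamal: 11×5 + 10×0 + 8×4 + 9×2 + 14×3 + 13×0 = 147
Maya: 11×3 + 10×3 + 8×5 + 9×0 + 14×2 + 13×5 = 196
Vikram: 11×2 + 10×1 + 8×3 + 9×1 + 14×0 + 13×1 = 78
Carla: 11×0 + 10×2 + 8×1 + 9×5 + 14×5 + 13×2 = 169
Emma: 11×4 + 10×5 + 8×2 + 9×3 + 14×1 + 13×4 = 203

Emma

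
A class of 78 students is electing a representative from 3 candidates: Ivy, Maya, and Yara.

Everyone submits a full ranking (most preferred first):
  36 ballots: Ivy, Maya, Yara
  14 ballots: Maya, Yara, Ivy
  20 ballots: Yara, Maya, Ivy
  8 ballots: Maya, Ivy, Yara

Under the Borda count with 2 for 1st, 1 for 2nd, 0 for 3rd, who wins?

Ivy: 36×2 + 14×0 + 20×0 + 8×1 = 80
Maya: 36×1 + 14×2 + 20×1 + 8×2 = 100
Yara: 36×0 + 14×1 + 20×2 + 8×0 = 54

Maya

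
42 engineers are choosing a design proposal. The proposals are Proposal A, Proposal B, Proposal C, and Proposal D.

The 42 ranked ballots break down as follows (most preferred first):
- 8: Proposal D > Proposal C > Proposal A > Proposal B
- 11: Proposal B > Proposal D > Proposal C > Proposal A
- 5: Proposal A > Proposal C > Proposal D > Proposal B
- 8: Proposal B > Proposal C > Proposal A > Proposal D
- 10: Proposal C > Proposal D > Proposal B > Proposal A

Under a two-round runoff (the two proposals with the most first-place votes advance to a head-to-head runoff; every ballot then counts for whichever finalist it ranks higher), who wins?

Proposal C

Round 1 first-place votes: Proposal A 5, Proposal B 19, Proposal C 10, Proposal D 8. Proposal B and Proposal C advance.
Runoff: Proposal B is ranked above Proposal C on 19 ballots, Proposal C above Proposal B on 23.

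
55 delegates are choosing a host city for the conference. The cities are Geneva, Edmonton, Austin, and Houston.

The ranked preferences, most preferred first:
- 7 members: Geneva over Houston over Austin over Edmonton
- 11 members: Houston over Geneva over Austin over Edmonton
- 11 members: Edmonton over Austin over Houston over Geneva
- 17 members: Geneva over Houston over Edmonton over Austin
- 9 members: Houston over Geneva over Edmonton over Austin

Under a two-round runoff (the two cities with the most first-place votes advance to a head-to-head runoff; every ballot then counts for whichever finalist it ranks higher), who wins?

Round 1 first-place votes: Geneva 24, Edmonton 11, Austin 0, Houston 20. Geneva and Houston advance.
Runoff: Geneva is ranked above Houston on 24 ballots, Houston above Geneva on 31.

Houston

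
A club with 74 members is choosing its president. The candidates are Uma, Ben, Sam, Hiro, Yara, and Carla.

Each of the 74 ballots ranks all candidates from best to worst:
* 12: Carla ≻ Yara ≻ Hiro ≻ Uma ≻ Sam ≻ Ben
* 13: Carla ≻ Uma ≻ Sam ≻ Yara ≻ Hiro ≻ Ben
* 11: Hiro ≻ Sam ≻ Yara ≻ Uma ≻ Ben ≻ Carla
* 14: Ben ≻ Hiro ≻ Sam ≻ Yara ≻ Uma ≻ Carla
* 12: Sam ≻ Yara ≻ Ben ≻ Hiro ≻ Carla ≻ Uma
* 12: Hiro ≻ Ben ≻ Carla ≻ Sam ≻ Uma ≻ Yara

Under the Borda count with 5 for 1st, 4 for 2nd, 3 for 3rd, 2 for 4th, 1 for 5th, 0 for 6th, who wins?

Uma: 12×2 + 13×4 + 11×2 + 14×1 + 12×0 + 12×1 = 124
Ben: 12×0 + 13×0 + 11×1 + 14×5 + 12×3 + 12×4 = 165
Sam: 12×1 + 13×3 + 11×4 + 14×3 + 12×5 + 12×2 = 221
Hiro: 12×3 + 13×1 + 11×5 + 14×4 + 12×2 + 12×5 = 244
Yara: 12×4 + 13×2 + 11×3 + 14×2 + 12×4 + 12×0 = 183
Carla: 12×5 + 13×5 + 11×0 + 14×0 + 12×1 + 12×3 = 173

Hiro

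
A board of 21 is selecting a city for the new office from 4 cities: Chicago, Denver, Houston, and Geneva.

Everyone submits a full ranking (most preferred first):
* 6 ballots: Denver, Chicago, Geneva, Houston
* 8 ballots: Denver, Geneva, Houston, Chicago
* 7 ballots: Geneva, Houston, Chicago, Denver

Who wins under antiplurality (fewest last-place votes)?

Last-place votes: Chicago 8, Denver 7, Houston 6, Geneva 0.

Geneva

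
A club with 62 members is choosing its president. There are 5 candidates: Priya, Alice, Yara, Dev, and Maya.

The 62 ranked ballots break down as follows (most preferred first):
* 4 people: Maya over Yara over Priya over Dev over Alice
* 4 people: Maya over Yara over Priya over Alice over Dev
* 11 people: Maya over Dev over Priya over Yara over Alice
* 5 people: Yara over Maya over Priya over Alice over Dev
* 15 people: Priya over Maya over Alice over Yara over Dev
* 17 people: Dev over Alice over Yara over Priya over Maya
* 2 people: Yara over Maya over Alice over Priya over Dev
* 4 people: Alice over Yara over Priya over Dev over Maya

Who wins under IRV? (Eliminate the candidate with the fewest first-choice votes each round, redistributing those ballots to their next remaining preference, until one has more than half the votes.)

Priya

Round 1: Priya 15, Alice 4, Yara 7, Dev 17, Maya 19. Alice eliminated.
Round 2: Priya 15, Yara 11, Dev 17, Maya 19. Yara eliminated.
Round 3: Priya 19, Dev 17, Maya 26. Dev eliminated.
Round 4: Priya 36, Maya 26. Priya has a majority (≥32).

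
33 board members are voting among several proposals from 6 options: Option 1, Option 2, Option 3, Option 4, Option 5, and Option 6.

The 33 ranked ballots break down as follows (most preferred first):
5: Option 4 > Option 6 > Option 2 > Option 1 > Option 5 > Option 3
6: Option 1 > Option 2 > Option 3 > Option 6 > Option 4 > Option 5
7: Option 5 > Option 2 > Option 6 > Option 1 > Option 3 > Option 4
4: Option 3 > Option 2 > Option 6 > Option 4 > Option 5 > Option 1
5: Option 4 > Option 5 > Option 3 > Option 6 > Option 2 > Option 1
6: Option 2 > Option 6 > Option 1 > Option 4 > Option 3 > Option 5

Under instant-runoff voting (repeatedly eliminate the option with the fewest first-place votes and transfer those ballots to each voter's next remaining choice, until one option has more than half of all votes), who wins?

Round 1: Option 1 6, Option 2 6, Option 3 4, Option 4 10, Option 5 7, Option 6 0. Option 6 eliminated.
Round 2: Option 1 6, Option 2 6, Option 3 4, Option 4 10, Option 5 7. Option 3 eliminated.
Round 3: Option 1 6, Option 2 10, Option 4 10, Option 5 7. Option 1 eliminated.
Round 4: Option 2 16, Option 4 10, Option 5 7. Option 5 eliminated.
Round 5: Option 2 23, Option 4 10. Option 2 has a majority (≥17).

Option 2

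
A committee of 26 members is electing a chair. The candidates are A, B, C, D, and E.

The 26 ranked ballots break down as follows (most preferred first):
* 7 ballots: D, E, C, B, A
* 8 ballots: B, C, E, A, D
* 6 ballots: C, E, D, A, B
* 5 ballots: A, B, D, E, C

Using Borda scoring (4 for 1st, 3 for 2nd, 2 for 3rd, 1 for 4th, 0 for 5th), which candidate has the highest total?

C

A: 7×0 + 8×1 + 6×1 + 5×4 = 34
B: 7×1 + 8×4 + 6×0 + 5×3 = 54
C: 7×2 + 8×3 + 6×4 + 5×0 = 62
D: 7×4 + 8×0 + 6×2 + 5×2 = 50
E: 7×3 + 8×2 + 6×3 + 5×1 = 60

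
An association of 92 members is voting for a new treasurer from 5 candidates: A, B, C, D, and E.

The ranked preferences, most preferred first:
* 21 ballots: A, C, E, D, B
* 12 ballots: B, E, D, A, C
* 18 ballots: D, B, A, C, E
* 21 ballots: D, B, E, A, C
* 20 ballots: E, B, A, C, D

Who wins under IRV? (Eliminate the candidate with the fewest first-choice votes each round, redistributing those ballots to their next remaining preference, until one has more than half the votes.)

Round 1: A 21, B 12, C 0, D 39, E 20. C eliminated.
Round 2: A 21, B 12, D 39, E 20. B eliminated.
Round 3: A 21, D 39, E 32. A eliminated.
Round 4: D 39, E 53. E has a majority (≥47).

E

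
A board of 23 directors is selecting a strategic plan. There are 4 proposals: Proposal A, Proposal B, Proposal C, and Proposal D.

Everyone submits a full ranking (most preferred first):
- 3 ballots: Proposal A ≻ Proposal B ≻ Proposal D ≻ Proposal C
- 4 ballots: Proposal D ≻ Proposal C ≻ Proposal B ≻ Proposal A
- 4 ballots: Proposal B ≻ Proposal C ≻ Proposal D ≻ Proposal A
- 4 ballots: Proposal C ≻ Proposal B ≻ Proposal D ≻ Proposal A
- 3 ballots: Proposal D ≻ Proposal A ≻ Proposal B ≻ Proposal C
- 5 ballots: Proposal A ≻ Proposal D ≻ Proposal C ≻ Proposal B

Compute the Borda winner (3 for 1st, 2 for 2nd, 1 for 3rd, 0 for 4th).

Proposal D

Proposal A: 3×3 + 4×0 + 4×0 + 4×0 + 3×2 + 5×3 = 30
Proposal B: 3×2 + 4×1 + 4×3 + 4×2 + 3×1 + 5×0 = 33
Proposal C: 3×0 + 4×2 + 4×2 + 4×3 + 3×0 + 5×1 = 33
Proposal D: 3×1 + 4×3 + 4×1 + 4×1 + 3×3 + 5×2 = 42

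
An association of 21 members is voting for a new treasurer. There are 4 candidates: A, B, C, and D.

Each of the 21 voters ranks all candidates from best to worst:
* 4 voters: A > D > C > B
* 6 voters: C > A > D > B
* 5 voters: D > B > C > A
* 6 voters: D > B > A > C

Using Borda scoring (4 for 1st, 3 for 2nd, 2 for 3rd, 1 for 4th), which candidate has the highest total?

D

A: 4×4 + 6×3 + 5×1 + 6×2 = 51
B: 4×1 + 6×1 + 5×3 + 6×3 = 43
C: 4×2 + 6×4 + 5×2 + 6×1 = 48
D: 4×3 + 6×2 + 5×4 + 6×4 = 68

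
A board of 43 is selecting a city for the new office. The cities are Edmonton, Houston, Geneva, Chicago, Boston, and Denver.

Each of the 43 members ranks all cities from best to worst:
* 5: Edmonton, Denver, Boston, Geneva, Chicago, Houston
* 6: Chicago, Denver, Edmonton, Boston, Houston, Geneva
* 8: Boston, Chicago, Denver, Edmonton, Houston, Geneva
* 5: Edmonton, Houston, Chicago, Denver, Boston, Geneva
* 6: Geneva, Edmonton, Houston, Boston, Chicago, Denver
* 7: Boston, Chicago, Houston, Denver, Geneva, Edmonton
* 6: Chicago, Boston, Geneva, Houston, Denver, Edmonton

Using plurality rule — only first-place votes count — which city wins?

Boston

First-place votes: Edmonton 10, Houston 0, Geneva 6, Chicago 12, Boston 15, Denver 0.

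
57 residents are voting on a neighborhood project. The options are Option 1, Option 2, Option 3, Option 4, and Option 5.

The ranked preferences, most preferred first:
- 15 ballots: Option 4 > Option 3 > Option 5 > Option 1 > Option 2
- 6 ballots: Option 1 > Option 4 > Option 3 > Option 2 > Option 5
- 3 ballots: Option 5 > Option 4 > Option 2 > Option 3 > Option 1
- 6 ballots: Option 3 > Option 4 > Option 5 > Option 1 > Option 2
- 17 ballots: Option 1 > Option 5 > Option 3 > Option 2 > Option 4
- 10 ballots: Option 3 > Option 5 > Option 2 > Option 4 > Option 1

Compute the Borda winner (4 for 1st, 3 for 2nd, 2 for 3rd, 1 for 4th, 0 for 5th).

Option 3

Option 1: 15×1 + 6×4 + 3×0 + 6×1 + 17×4 + 10×0 = 113
Option 2: 15×0 + 6×1 + 3×2 + 6×0 + 17×1 + 10×2 = 49
Option 3: 15×3 + 6×2 + 3×1 + 6×4 + 17×2 + 10×4 = 158
Option 4: 15×4 + 6×3 + 3×3 + 6×3 + 17×0 + 10×1 = 115
Option 5: 15×2 + 6×0 + 3×4 + 6×2 + 17×3 + 10×3 = 135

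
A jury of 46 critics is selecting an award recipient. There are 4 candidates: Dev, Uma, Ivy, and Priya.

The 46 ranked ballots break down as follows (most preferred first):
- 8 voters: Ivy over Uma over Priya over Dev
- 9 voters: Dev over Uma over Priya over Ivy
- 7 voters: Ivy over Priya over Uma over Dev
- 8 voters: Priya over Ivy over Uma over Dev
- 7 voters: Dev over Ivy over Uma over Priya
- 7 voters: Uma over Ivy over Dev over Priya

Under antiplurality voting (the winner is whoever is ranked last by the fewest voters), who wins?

Uma

Last-place votes: Dev 23, Uma 0, Ivy 9, Priya 14.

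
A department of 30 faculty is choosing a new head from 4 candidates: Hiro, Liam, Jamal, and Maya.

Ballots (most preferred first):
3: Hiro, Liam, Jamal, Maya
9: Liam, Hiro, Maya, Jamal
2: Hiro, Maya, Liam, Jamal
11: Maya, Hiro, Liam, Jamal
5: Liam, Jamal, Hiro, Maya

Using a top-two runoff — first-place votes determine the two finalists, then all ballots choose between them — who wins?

Liam

Round 1 first-place votes: Hiro 5, Liam 14, Jamal 0, Maya 11. Liam and Maya advance.
Runoff: Liam is ranked above Maya on 17 ballots, Maya above Liam on 13.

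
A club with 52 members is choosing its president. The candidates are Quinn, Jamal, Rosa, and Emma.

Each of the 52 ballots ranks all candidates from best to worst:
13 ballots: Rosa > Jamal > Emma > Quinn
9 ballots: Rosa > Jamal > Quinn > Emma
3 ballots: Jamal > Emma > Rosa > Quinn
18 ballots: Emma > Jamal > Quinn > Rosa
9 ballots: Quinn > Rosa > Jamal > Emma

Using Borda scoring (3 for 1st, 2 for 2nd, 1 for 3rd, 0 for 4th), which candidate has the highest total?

Jamal

Quinn: 13×0 + 9×1 + 3×0 + 18×1 + 9×3 = 54
Jamal: 13×2 + 9×2 + 3×3 + 18×2 + 9×1 = 98
Rosa: 13×3 + 9×3 + 3×1 + 18×0 + 9×2 = 87
Emma: 13×1 + 9×0 + 3×2 + 18×3 + 9×0 = 73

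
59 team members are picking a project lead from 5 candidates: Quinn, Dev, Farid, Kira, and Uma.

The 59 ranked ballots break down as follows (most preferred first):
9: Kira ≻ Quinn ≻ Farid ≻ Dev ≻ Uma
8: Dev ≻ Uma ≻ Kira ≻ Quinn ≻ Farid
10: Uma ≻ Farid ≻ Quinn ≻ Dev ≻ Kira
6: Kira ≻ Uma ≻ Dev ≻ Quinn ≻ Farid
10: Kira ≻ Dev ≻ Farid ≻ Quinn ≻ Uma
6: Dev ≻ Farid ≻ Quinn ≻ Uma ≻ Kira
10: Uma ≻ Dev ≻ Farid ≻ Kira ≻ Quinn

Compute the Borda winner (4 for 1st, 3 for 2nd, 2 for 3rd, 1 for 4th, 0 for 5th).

Dev

Quinn: 9×3 + 8×1 + 10×2 + 6×1 + 10×1 + 6×2 + 10×0 = 83
Dev: 9×1 + 8×4 + 10×1 + 6×2 + 10×3 + 6×4 + 10×3 = 147
Farid: 9×2 + 8×0 + 10×3 + 6×0 + 10×2 + 6×3 + 10×2 = 106
Kira: 9×4 + 8×2 + 10×0 + 6×4 + 10×4 + 6×0 + 10×1 = 126
Uma: 9×0 + 8×3 + 10×4 + 6×3 + 10×0 + 6×1 + 10×4 = 128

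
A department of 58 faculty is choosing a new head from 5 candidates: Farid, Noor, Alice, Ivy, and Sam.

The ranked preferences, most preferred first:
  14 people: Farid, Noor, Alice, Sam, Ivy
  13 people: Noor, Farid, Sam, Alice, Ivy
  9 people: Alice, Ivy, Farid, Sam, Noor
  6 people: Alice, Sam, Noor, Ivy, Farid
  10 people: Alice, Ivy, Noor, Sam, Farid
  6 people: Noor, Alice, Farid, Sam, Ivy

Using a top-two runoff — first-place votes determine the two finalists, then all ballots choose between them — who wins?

Round 1 first-place votes: Farid 14, Noor 19, Alice 25, Ivy 0, Sam 0. Alice and Noor advance.
Runoff: Alice is ranked above Noor on 25 ballots, Noor above Alice on 33.

Noor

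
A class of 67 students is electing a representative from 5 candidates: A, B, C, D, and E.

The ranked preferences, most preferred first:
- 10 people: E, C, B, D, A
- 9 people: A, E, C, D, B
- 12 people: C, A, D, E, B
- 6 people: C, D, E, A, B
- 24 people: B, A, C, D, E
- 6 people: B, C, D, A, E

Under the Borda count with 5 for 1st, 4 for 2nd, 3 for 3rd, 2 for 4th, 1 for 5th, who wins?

A: 10×1 + 9×5 + 12×4 + 6×2 + 24×4 + 6×2 = 223
B: 10×3 + 9×1 + 12×1 + 6×1 + 24×5 + 6×5 = 207
C: 10×4 + 9×3 + 12×5 + 6×5 + 24×3 + 6×4 = 253
D: 10×2 + 9×2 + 12×3 + 6×4 + 24×2 + 6×3 = 164
E: 10×5 + 9×4 + 12×2 + 6×3 + 24×1 + 6×1 = 158

C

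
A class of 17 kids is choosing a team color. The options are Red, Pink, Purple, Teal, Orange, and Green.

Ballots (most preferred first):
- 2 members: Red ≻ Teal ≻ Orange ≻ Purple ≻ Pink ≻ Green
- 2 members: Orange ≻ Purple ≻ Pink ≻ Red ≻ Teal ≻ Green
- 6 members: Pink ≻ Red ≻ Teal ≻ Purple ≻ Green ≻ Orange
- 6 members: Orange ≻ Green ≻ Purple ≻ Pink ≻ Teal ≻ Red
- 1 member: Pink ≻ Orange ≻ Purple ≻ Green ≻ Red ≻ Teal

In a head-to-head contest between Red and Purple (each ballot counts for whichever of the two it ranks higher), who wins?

Purple

Red is ranked above Purple on 8 ballots; Purple above Red on 9.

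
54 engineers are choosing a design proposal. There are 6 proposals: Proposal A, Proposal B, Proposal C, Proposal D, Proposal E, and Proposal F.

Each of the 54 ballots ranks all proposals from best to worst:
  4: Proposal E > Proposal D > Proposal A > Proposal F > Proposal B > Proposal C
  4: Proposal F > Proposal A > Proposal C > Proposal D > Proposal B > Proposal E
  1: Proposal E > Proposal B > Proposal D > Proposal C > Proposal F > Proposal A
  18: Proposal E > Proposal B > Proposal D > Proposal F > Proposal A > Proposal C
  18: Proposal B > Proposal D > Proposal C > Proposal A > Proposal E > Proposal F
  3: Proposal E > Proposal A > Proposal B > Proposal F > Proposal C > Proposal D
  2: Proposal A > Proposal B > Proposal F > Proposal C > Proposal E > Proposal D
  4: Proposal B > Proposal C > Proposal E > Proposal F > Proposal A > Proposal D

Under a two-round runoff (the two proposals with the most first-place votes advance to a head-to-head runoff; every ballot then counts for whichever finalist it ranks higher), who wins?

Proposal B

Round 1 first-place votes: Proposal A 2, Proposal B 22, Proposal C 0, Proposal D 0, Proposal E 26, Proposal F 4. Proposal E and Proposal B advance.
Runoff: Proposal E is ranked above Proposal B on 26 ballots, Proposal B above Proposal E on 28.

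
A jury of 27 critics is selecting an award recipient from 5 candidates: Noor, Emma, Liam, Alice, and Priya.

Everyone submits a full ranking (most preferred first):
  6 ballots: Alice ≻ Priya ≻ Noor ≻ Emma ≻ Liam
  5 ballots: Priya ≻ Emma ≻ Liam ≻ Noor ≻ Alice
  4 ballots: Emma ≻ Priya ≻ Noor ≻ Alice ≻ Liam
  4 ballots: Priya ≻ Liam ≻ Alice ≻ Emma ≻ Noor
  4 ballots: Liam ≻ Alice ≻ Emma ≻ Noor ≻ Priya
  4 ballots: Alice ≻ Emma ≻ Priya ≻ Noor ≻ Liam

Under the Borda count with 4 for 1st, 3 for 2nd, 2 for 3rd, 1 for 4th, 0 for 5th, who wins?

Noor: 6×2 + 5×1 + 4×2 + 4×0 + 4×1 + 4×1 = 33
Emma: 6×1 + 5×3 + 4×4 + 4×1 + 4×2 + 4×3 = 61
Liam: 6×0 + 5×2 + 4×0 + 4×3 + 4×4 + 4×0 = 38
Alice: 6×4 + 5×0 + 4×1 + 4×2 + 4×3 + 4×4 = 64
Priya: 6×3 + 5×4 + 4×3 + 4×4 + 4×0 + 4×2 = 74

Priya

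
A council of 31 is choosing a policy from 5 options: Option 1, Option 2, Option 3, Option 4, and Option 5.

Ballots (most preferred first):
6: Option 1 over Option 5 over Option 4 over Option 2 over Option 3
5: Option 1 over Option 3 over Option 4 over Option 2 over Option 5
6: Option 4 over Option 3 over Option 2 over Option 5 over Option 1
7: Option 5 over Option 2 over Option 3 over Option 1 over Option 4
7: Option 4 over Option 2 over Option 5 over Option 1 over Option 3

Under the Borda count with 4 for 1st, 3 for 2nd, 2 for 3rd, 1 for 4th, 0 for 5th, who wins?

Option 4

Option 1: 6×4 + 5×4 + 6×0 + 7×1 + 7×1 = 58
Option 2: 6×1 + 5×1 + 6×2 + 7×3 + 7×3 = 65
Option 3: 6×0 + 5×3 + 6×3 + 7×2 + 7×0 = 47
Option 4: 6×2 + 5×2 + 6×4 + 7×0 + 7×4 = 74
Option 5: 6×3 + 5×0 + 6×1 + 7×4 + 7×2 = 66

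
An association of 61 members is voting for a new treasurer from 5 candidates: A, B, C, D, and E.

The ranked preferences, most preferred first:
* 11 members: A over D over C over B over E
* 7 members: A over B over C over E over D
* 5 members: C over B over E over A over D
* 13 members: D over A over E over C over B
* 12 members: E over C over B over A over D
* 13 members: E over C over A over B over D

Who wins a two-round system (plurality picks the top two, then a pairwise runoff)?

Round 1 first-place votes: A 18, B 0, C 5, D 13, E 25. E and A advance.
Runoff: E is ranked above A on 30 ballots, A above E on 31.

A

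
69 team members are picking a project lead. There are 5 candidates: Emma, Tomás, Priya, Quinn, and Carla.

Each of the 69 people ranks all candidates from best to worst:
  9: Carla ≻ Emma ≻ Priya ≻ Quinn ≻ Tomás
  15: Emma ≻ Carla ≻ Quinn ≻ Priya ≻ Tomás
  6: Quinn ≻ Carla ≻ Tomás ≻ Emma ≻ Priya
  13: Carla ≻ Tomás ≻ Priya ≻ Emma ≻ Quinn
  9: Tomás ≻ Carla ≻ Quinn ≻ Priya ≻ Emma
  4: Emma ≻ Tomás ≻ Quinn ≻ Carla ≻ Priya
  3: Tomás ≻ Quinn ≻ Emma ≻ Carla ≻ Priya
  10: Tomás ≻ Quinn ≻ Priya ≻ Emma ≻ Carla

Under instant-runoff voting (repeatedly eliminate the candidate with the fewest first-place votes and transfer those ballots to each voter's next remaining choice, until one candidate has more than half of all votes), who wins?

Round 1: Emma 19, Tomás 22, Priya 0, Quinn 6, Carla 22. Priya eliminated.
Round 2: Emma 19, Tomás 22, Quinn 6, Carla 22. Quinn eliminated.
Round 3: Emma 19, Tomás 22, Carla 28. Emma eliminated.
Round 4: Tomás 26, Carla 43. Carla has a majority (≥35).

Carla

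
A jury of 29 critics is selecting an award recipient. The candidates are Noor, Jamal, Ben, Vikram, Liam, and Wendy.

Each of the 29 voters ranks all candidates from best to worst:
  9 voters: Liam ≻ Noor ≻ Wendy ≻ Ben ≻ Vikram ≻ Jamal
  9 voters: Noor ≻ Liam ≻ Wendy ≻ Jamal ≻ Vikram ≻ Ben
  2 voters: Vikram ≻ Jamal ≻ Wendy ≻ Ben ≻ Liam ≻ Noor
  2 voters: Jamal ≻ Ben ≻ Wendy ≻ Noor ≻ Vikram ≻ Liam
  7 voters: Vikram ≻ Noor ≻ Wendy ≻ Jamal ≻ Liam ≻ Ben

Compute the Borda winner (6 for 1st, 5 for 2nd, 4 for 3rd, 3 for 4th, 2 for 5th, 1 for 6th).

Noor

Noor: 9×5 + 9×6 + 2×1 + 2×3 + 7×5 = 142
Jamal: 9×1 + 9×3 + 2×5 + 2×6 + 7×3 = 79
Ben: 9×3 + 9×1 + 2×3 + 2×5 + 7×1 = 59
Vikram: 9×2 + 9×2 + 2×6 + 2×2 + 7×6 = 94
Liam: 9×6 + 9×5 + 2×2 + 2×1 + 7×2 = 119
Wendy: 9×4 + 9×4 + 2×4 + 2×4 + 7×4 = 116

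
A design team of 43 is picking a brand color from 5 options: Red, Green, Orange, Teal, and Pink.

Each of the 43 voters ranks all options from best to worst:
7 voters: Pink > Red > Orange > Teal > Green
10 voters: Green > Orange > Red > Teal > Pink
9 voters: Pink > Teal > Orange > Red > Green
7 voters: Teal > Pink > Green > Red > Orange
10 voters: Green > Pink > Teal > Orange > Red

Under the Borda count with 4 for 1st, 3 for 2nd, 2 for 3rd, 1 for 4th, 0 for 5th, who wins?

Red: 7×3 + 10×2 + 9×1 + 7×1 + 10×0 = 57
Green: 7×0 + 10×4 + 9×0 + 7×2 + 10×4 = 94
Orange: 7×2 + 10×3 + 9×2 + 7×0 + 10×1 = 72
Teal: 7×1 + 10×1 + 9×3 + 7×4 + 10×2 = 92
Pink: 7×4 + 10×0 + 9×4 + 7×3 + 10×3 = 115

Pink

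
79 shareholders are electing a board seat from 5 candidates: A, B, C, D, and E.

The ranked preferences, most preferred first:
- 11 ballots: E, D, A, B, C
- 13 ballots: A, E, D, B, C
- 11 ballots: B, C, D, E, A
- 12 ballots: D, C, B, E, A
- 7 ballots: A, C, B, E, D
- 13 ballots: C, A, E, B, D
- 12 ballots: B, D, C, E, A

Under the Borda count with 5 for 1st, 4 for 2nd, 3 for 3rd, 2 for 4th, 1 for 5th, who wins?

B

A: 11×3 + 13×5 + 11×1 + 12×1 + 7×5 + 13×4 + 12×1 = 220
B: 11×2 + 13×2 + 11×5 + 12×3 + 7×3 + 13×2 + 12×5 = 246
C: 11×1 + 13×1 + 11×4 + 12×4 + 7×4 + 13×5 + 12×3 = 245
D: 11×4 + 13×3 + 11×3 + 12×5 + 7×1 + 13×1 + 12×4 = 244
E: 11×5 + 13×4 + 11×2 + 12×2 + 7×2 + 13×3 + 12×2 = 230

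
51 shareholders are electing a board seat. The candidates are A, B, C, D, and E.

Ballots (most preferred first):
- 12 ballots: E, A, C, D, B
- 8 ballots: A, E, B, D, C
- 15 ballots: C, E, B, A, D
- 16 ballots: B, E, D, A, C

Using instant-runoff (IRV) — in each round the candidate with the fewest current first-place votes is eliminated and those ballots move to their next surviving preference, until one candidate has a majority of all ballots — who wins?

Round 1: A 8, B 16, C 15, D 0, E 12. D eliminated.
Round 2: A 8, B 16, C 15, E 12. A eliminated.
Round 3: B 16, C 15, E 20. C eliminated.
Round 4: B 16, E 35. E has a majority (≥26).

E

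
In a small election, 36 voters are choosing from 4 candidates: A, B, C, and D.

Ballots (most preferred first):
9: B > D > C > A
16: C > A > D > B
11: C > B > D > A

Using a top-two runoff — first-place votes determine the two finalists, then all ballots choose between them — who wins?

Round 1 first-place votes: A 0, B 9, C 27, D 0. C and B advance.
Runoff: C is ranked above B on 27 ballots, B above C on 9.

C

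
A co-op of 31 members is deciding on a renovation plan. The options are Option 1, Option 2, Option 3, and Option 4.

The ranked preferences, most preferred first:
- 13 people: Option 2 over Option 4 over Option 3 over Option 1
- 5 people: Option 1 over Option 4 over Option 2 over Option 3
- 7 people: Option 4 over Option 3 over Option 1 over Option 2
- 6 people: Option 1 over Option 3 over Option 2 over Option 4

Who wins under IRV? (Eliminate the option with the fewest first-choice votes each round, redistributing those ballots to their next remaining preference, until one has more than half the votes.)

Round 1: Option 1 11, Option 2 13, Option 3 0, Option 4 7. Option 3 eliminated.
Round 2: Option 1 11, Option 2 13, Option 4 7. Option 4 eliminated.
Round 3: Option 1 18, Option 2 13. Option 1 has a majority (≥16).

Option 1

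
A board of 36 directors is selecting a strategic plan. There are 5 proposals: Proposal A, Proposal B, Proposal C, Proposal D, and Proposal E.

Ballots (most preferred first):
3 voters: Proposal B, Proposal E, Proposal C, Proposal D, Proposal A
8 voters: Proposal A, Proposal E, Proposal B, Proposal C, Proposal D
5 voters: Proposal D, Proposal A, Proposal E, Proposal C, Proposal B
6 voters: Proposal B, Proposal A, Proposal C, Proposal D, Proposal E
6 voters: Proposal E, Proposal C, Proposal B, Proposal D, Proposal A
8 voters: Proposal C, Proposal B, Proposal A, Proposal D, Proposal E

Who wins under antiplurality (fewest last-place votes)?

Proposal C

Last-place votes: Proposal A 9, Proposal B 5, Proposal C 0, Proposal D 8, Proposal E 14.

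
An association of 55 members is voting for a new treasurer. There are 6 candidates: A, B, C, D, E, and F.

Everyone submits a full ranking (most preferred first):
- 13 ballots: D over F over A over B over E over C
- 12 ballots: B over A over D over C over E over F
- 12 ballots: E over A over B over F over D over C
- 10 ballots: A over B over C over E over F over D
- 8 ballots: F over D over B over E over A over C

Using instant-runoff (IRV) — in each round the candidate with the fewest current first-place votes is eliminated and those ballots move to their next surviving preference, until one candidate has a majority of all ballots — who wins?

Round 1: A 10, B 12, C 0, D 13, E 12, F 8. C eliminated.
Round 2: A 10, B 12, D 13, E 12, F 8. F eliminated.
Round 3: A 10, B 12, D 21, E 12. A eliminated.
Round 4: B 22, D 21, E 12. E eliminated.
Round 5: B 34, D 21. B has a majority (≥28).

B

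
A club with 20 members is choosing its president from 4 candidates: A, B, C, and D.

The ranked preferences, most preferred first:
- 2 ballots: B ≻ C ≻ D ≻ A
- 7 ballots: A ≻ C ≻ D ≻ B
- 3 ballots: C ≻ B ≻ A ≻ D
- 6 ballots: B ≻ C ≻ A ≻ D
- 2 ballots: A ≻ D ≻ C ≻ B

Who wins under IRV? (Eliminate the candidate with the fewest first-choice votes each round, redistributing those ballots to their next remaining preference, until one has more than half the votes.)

Round 1: A 9, B 8, C 3, D 0. D eliminated.
Round 2: A 9, B 8, C 3. C eliminated.
Round 3: A 9, B 11. B has a majority (≥11).

B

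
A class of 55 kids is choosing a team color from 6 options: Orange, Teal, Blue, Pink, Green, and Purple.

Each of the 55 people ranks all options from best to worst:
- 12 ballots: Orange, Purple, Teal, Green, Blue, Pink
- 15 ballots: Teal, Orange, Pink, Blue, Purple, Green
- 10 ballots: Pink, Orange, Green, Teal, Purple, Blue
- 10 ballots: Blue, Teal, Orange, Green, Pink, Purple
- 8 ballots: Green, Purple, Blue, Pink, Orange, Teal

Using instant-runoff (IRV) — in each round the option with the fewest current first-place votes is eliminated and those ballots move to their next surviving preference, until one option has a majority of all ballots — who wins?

Orange

Round 1: Orange 12, Teal 15, Blue 10, Pink 10, Green 8, Purple 0. Purple eliminated.
Round 2: Orange 12, Teal 15, Blue 10, Pink 10, Green 8. Green eliminated.
Round 3: Orange 12, Teal 15, Blue 18, Pink 10. Pink eliminated.
Round 4: Orange 22, Teal 15, Blue 18. Teal eliminated.
Round 5: Orange 37, Blue 18. Orange has a majority (≥28).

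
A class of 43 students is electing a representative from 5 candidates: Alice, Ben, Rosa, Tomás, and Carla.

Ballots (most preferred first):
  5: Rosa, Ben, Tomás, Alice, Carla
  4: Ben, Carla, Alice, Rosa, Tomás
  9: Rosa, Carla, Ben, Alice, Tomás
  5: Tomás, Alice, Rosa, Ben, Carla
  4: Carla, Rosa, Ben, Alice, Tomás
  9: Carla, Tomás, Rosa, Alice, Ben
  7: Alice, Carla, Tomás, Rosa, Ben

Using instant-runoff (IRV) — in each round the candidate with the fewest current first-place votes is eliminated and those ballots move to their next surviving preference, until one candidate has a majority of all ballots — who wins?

Carla

Round 1: Alice 7, Ben 4, Rosa 14, Tomás 5, Carla 13. Ben eliminated.
Round 2: Alice 7, Rosa 14, Tomás 5, Carla 17. Tomás eliminated.
Round 3: Alice 12, Rosa 14, Carla 17. Alice eliminated.
Round 4: Rosa 19, Carla 24. Carla has a majority (≥22).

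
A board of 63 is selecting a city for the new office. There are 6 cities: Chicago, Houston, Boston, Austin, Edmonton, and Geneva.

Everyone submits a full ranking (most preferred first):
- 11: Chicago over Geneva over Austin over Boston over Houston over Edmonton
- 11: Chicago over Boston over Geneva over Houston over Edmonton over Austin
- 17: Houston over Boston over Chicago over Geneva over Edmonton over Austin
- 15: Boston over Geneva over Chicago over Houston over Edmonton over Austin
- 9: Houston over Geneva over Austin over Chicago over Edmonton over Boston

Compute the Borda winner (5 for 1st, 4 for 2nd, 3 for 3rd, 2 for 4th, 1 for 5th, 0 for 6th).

Chicago: 11×5 + 11×5 + 17×3 + 15×3 + 9×2 = 224
Houston: 11×1 + 11×2 + 17×5 + 15×2 + 9×5 = 193
Boston: 11×2 + 11×4 + 17×4 + 15×5 + 9×0 = 209
Austin: 11×3 + 11×0 + 17×0 + 15×0 + 9×3 = 60
Edmonton: 11×0 + 11×1 + 17×1 + 15×1 + 9×1 = 52
Geneva: 11×4 + 11×3 + 17×2 + 15×4 + 9×4 = 207

Chicago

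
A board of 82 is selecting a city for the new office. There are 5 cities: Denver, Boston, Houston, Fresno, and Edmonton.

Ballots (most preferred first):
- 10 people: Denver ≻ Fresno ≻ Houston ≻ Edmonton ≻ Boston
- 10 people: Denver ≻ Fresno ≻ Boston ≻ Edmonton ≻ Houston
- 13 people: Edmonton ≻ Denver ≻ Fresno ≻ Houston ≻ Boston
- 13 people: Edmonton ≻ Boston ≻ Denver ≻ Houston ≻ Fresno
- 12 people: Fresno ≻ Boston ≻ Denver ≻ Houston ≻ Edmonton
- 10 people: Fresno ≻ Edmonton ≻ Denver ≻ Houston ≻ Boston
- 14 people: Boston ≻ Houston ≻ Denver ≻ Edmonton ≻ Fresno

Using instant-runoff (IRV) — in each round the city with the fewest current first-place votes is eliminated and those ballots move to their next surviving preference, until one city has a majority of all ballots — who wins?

Round 1: Denver 20, Boston 14, Houston 0, Fresno 22, Edmonton 26. Houston eliminated.
Round 2: Denver 20, Boston 14, Fresno 22, Edmonton 26. Boston eliminated.
Round 3: Denver 34, Fresno 22, Edmonton 26. Fresno eliminated.
Round 4: Denver 46, Edmonton 36. Denver has a majority (≥42).

Denver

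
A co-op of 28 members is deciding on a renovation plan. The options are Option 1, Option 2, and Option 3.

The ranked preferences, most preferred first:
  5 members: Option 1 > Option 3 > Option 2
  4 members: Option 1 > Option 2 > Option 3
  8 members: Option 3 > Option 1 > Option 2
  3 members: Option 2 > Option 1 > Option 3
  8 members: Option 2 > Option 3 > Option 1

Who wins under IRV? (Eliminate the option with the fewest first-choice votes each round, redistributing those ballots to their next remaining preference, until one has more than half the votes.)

Option 1

Round 1: Option 1 9, Option 2 11, Option 3 8. Option 3 eliminated.
Round 2: Option 1 17, Option 2 11. Option 1 has a majority (≥15).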